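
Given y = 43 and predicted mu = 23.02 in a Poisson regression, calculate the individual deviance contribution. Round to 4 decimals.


y/mu = 43/23.02 = 1.867941 (approx.), and ln(43/23.02) = 0.624837.
y * ln(y/mu) = 43 * 0.624837 = 26.867991.
y - mu = 19.98.
D = 2 * (26.867991 - 19.98) = 13.775982, which rounds to 13.7760.

13.7760


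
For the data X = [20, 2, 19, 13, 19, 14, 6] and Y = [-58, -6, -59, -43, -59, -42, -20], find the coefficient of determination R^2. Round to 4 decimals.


Fit the OLS line: b0 = -1.4294, b1 = -2.9784.
SSres = 22.7216.
SStot = 2608.0000.
R^2 = 1 - 22.7216/2608.0000 = 0.9913.

0.9913


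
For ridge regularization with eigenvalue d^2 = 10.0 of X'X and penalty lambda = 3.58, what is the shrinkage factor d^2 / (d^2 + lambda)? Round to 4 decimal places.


Denominator = d^2 + lambda = 10.0 + 3.58 = 13.5800.
Shrinkage = 10.0 / 13.5800 = 0.7364.

0.7364


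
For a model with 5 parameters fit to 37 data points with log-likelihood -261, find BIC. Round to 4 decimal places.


Compute k*ln(n) = 5*ln(37) = 5*3.610918 = 18.054590.
Then -2*loglik = 522.
BIC = 18.054590 + 522 = 540.054590, which rounds to 540.0546.

540.0546


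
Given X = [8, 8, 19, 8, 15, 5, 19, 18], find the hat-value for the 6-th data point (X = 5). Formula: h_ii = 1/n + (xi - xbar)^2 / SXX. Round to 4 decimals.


Mean of X: xbar = 12.5000.
SXX = 238.0000.
For X = 5: h = 1/8 + (5 - 12.5000)^2/238.0000 = 0.3613.

0.3613


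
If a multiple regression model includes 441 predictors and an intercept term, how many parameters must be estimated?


Total coefficients = number of predictors + 1 (for the intercept).
= 441 + 1 = 442.

442


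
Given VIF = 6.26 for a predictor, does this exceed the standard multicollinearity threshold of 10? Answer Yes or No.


Check: VIF = 6.26 vs threshold = 10.
Since 6.26 < 10, the answer is No.

No


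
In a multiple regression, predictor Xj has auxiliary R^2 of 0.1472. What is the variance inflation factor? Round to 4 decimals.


Using VIF = 1/(1 - R^2_j):
1 - 0.1472 = 0.8528.
VIF = 1.1726.

1.1726


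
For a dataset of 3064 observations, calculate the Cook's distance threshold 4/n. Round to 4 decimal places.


Cook's distance cutoff = 4/n = 4/3064.
= 0.0013.

0.0013


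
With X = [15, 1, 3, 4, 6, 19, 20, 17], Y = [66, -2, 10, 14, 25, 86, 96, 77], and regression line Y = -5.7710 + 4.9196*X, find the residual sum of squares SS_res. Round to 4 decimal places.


Predicted values from Y = -5.7710 + 4.9196*X.
Residuals: [-2.0230, -1.1486, 1.0122, 0.0926, 1.2534, -1.7014, 3.3790, -0.8622].
SSres = 23.0717.

23.0717


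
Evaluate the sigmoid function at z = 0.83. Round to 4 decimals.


First, exp(-0.8300) = 0.4360.
Then sigma(z) = 1/(1 + 0.4360) = 0.6964.

0.6964


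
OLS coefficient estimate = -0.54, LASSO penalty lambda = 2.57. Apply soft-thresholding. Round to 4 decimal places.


Check: |-0.54| = 0.54 vs lambda = 2.57.
Since |beta| <= lambda, the coefficient is set to 0.
Soft-thresholded coefficient = 0.0000.

0.0000


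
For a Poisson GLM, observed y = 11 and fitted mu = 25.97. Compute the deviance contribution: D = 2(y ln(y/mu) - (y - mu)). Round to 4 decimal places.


First: ln(11/25.97) = -0.859047.
Then: 11 * -0.859047 = -9.449517.
y - mu = 11 - 25.97 = -14.97.
D = 2(-9.449517 - -14.97) = 11.040966, which rounds to 11.0410.

11.0410


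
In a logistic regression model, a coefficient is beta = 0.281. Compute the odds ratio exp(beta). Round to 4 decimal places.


Odds ratio = exp(beta) = exp(0.281).
= 1.3245.

1.3245


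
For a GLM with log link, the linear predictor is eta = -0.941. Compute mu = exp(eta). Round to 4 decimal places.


mu = exp(eta) = exp(-0.941).
= 0.3902.

0.3902


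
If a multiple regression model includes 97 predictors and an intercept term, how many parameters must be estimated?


Including the intercept, the model has 97 predictor coefficients + 1 intercept.
Total = 98.

98


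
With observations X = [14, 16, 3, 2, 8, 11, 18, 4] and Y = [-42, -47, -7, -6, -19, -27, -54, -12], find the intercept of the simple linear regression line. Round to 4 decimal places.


The slope is b1 = -3.0187.
Sample means are xbar = 9.5000 and ybar = -26.7500.
Intercept: b0 = -26.7500 - (-3.0187)(9.5000) = 1.9272.

1.9272


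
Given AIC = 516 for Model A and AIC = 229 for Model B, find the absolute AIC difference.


|AIC_A - AIC_B| = |516 - 229| = 287.
Model B is preferred (lower AIC).

287


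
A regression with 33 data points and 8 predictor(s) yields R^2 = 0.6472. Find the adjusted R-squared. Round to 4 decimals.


Plug in: Adj R^2 = 1 - (1 - 0.6472) * 32/24.
= 1 - 0.3528 * 32/24
= 1 - 11.2896 / 24
= 1 - 0.4704 = 0.5296.

0.5296


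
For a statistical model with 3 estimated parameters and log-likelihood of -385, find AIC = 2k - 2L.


Compute:
2k = 2*3 = 6.
-2*loglik = -2*(-385) = 770.
AIC = 6 + 770 = 776.

776


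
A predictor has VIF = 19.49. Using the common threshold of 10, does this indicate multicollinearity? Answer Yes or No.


Check: VIF = 19.49 vs threshold = 10.
Since 19.49 >= 10, the answer is Yes.

Yes


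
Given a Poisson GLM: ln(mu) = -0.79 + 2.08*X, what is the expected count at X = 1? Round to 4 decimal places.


eta = -0.79 + 2.08 * 1 = 1.2900.
mu = exp(1.2900) = 3.6328.

3.6328


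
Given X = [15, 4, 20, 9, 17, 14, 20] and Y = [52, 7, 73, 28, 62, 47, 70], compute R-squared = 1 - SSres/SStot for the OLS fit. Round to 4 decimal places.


The fitted line is Y = -8.8363 + 4.0490*X.
SSres = 10.3598, SStot = 3401.7143.
R^2 = 1 - SSres/SStot = 0.9970.

0.9970


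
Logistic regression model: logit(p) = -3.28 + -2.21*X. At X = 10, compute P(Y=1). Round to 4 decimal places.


Compute z = -3.28 + (-2.21)(10) = -25.3800.
exp(-z) = 105291654664.8222.
P = 1/(1 + 105291654664.8222) = 0.0000.

0.0000


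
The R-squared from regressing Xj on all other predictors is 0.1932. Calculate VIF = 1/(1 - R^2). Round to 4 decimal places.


Using VIF = 1/(1 - R^2_j):
1 - 0.1932 = 0.8068.
VIF = 1.2395.

1.2395


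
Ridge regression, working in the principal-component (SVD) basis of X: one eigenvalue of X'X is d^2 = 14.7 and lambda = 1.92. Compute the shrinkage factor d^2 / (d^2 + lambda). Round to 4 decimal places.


Denominator = d^2 + lambda = 14.7 + 1.92 = 16.6200.
Shrinkage = 14.7 / 16.6200 = 0.8845.

0.8845


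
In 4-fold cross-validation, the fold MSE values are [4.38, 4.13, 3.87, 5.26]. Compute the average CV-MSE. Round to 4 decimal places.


Add all fold MSEs: 17.6400.
Divide by k = 4: 17.6400/4 = 4.4100.

4.4100


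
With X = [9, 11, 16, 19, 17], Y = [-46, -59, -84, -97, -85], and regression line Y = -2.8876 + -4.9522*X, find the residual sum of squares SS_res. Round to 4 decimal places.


For each point, residual = actual - predicted.
Residuals: [1.4574, -1.6382, -1.8772, -0.0206, 2.0750].
Sum of squared residuals = 12.6376.

12.6376


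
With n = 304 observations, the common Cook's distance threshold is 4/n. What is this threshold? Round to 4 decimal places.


Cook's distance cutoff = 4/n = 4/304.
= 0.0132.

0.0132


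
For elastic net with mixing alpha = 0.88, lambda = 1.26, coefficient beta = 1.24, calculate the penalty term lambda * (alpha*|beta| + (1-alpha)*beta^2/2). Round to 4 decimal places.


L1 component = 0.88 * |1.24| = 1.0912.
L2 component = 0.12 * 1.24^2 / 2 = 0.0923.
Penalty = 1.26 * (1.0912 + 0.0923) = 1.26 * 1.1835 = 1.4912.

1.4912


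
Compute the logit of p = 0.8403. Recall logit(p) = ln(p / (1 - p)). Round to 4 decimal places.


1 - p = 0.1597.
p/(1-p) = 5.2617.
logit = ln(5.2617) = 1.6605.

1.6605


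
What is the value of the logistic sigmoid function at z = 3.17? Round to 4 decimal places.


Compute exp(-3.1700) = 0.0420.
Sigmoid = 1 / (1 + 0.0420) = 1 / 1.0420 = 0.9597.

0.9597


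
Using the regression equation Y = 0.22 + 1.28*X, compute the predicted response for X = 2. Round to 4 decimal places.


Plug X = 2 into Y = 0.22 + 1.28*X:
Y = 0.22 + 2.5600 = 2.7800.

2.7800


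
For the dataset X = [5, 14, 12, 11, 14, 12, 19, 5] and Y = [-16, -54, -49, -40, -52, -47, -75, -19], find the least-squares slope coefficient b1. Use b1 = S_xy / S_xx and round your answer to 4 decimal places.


The sample means are xbar = 11.5000 and ybar = -44.0000.
Compute S_xx = 154.0000 and S_xy = -628.0000.
Slope b1 = S_xy / S_xx = -628.0000 / 154.0000 = -4.0779.

-4.0779


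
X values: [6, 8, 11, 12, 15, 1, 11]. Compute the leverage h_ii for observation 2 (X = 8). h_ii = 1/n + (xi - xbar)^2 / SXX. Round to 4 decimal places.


Compute xbar = 9.1429 with n = 7 observations.
SXX = 126.8571.
Leverage = 1/7 + (8 - 9.1429)^2/126.8571 = 0.1532.

0.1532


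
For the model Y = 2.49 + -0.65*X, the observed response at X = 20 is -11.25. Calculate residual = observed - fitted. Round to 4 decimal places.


Compute yhat = 2.49 + (-0.65)(20) = -10.5100.
Residual = actual - predicted = -11.25 - -10.5100 = -0.7400.

-0.7400


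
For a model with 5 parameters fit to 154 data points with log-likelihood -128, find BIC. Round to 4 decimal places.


Compute k*ln(n) = 5*ln(154) = 5*5.036953 = 25.184765.
Then -2*loglik = 256.
BIC = 25.184765 + 256 = 281.184765, which rounds to 281.1848.

281.1848


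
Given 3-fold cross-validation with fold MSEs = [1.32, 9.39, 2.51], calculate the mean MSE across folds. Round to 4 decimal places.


Add all fold MSEs: 13.2200.
Divide by k = 3: 13.2200/3 = 4.4067.

4.4067


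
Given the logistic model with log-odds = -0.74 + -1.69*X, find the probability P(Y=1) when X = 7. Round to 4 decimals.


Linear predictor: z = -0.74 + -1.69 * 7 = -12.5700.
P = 1/(1 + exp(12.5700)) = 1/(1 + 287793.9351) = 0.0000.

0.0000


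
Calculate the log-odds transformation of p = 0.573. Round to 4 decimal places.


Compute the odds: 0.573/0.427 = 1.3419.
Take the natural log: ln(1.3419) = 0.2941.

0.2941


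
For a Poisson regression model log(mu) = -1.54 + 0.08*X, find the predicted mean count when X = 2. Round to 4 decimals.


Compute eta = -1.54 + 0.08 * 2 = -1.3800.
Apply inverse link: mu = e^-1.3800 = 0.2516.

0.2516


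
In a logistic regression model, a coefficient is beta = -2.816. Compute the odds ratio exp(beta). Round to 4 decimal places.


exp(-2.816) = 0.0598.
So the odds ratio is 0.0598.

0.0598


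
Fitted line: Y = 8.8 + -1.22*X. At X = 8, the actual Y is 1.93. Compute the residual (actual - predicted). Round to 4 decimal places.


Fitted value at X = 8 is yhat = 8.8 + -1.22*8 = -0.9600.
Residual = 1.93 - -0.9600 = 2.8900.

2.8900


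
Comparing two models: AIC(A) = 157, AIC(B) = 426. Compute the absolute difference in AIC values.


|AIC_A - AIC_B| = |157 - 426| = 269.
Model A is preferred (lower AIC).

269


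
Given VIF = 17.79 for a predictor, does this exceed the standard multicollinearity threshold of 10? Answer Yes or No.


Compare VIF = 17.79 to the threshold of 10.
17.79 >= 10, so the answer is Yes.

Yes


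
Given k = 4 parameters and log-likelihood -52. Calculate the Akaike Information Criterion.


AIC = 2*4 - 2*(-52).
= 8 + 104 = 112.

112


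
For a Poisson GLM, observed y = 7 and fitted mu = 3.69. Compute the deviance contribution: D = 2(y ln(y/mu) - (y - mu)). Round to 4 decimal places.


y/mu = 7/3.69 = 1.897019 (approx.), and ln(7/3.69) = 0.640284.
y * ln(y/mu) = 7 * 0.640284 = 4.481988.
y - mu = 3.31.
D = 2 * (4.481988 - 3.31) = 2.343976, which rounds to 2.3440.

2.3440


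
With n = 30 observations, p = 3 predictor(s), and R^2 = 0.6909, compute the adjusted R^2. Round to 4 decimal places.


Adjusted R^2 = 1 - (1 - R^2) * (n-1)/(n-p-1).
(1 - R^2) = 0.3091.
(n-1)/(n-p-1) = 29/26.
(1 - R^2) * (n-1) = 0.3091 * 29 = 8.9639.
Divide by (n-p-1): 8.9639 / 26 = 0.3448.
Adj R^2 = 1 - 0.3448 = 0.6552.

0.6552


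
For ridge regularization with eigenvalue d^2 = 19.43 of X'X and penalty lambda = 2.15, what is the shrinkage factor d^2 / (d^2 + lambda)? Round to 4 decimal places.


Denominator = d^2 + lambda = 19.43 + 2.15 = 21.5800.
Shrinkage = 19.43 / 21.5800 = 0.9004.

0.9004


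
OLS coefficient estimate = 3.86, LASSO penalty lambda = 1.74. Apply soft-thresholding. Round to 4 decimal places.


Absolute value: |3.86| = 3.86.
Compare to lambda = 1.74.
Since |beta| > lambda, coefficient = sign(beta)*(|beta| - lambda) = 2.1200.

2.1200


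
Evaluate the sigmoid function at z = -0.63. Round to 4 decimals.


First, exp(0.6300) = 1.8776.
Then sigma(z) = 1/(1 + 1.8776) = 0.3475.

0.3475


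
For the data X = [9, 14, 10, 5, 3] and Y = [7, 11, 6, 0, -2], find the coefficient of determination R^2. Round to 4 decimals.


After computing the OLS fit (b0=-5.5321, b1=1.2112):
SSres = 3.4626, SStot = 113.2000.
R^2 = 1 - 3.4626/113.2000 = 0.9694.

0.9694


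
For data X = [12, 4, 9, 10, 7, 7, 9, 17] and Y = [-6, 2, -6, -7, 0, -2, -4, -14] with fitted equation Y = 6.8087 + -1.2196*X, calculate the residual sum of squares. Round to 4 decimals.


Predicted values from Y = 6.8087 + -1.2196*X.
Residuals: [1.8265, 0.0697, -1.8323, -1.6127, 1.7285, -0.2715, 0.1677, -0.0755].
SSres = 12.3943.

12.3943


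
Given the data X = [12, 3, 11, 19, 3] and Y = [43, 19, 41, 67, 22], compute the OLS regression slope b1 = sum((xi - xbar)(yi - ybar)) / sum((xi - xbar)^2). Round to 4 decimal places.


Calculate xbar = 9.6000, ybar = 38.4000.
S_xx = 183.2000, S_xy = 519.8000.
Using b1 = S_xy / S_xx = 519.8000 / 183.2000, we get b1 = 2.8373.

2.8373


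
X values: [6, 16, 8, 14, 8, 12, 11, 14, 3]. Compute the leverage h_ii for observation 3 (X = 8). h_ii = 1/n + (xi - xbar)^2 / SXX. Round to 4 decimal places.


Mean of X: xbar = 10.2222.
SXX = 145.5556.
For X = 8: h = 1/9 + (8 - 10.2222)^2/145.5556 = 0.1450.

0.1450


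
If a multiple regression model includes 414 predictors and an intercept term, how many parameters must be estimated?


Each predictor gets one coefficient, plus one intercept.
Total parameters = 414 + 1 = 415.

415


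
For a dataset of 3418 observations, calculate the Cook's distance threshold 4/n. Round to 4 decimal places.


Cook's distance cutoff = 4/n = 4/3418.
= 0.0012.

0.0012


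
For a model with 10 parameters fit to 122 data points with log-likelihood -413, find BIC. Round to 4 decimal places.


ln(122) = 4.804021.
k * ln(n) = 10 * 4.804021 = 48.040210.
-2L = 826.
BIC = 48.040210 + 826 = 874.040210, which rounds to 874.0402.

874.0402


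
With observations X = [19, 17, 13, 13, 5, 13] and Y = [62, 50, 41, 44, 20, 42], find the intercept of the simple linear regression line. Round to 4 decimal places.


The slope is b1 = 2.8237.
Sample means are xbar = 13.3333 and ybar = 43.1667.
Intercept: b0 = 43.1667 - (2.8237)(13.3333) = 5.5173.

5.5173


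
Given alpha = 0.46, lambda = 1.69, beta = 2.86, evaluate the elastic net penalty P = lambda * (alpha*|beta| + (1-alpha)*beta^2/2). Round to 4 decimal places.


L1 component = 0.46 * |2.86| = 1.3156.
L2 component = 0.54 * 2.86^2 / 2 = 2.2085.
Penalty = 1.69 * (1.3156 + 2.2085) = 1.69 * 3.5241 = 5.9557.

5.9557


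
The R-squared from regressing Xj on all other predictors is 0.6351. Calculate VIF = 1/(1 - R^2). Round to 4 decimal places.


Denominator: 1 - 0.6351 = 0.3649.
VIF = 1 / 0.3649 = 2.7405.

2.7405


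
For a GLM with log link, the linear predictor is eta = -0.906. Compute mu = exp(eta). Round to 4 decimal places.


Apply the inverse link:
mu = e^-0.906 = 0.4041.

0.4041


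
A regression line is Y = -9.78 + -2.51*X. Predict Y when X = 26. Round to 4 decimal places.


Substitute X = 26 into the equation:
Y = -9.78 + -2.51 * 26 = -9.78 + -65.2600 = -75.0400.

-75.0400


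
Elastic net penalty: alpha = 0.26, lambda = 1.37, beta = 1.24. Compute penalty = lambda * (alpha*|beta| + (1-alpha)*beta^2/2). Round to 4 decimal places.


alpha * |beta| = 0.26 * 1.24 = 0.3224.
(1-alpha) * beta^2/2 = 0.74 * 1.5376/2 = 0.5689.
Total = 1.37 * (0.3224 + 0.5689) = 1.2211.

1.2211


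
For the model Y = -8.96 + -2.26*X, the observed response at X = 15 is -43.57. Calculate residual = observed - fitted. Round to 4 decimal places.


Predicted = -8.96 + -2.26 * 15 = -42.8600.
Residual = -43.57 - -42.8600 = -0.7100.

-0.7100


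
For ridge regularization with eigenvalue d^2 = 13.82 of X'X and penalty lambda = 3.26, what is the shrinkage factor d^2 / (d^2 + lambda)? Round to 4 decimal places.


Compute the denominator: 13.82 + 3.26 = 17.0800.
Shrinkage factor = 13.82 / 17.0800 = 0.8091.

0.8091


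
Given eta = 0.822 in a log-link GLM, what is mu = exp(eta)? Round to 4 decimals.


The inverse log link gives:
mu = exp(0.822) = 2.2750.

2.2750


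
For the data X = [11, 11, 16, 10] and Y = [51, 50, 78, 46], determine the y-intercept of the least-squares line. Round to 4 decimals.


Compute b1 = 5.4091 from the OLS formula.
With xbar = 12.0000 and ybar = 56.2500, the intercept is:
b0 = 56.2500 - 5.4091 * 12.0000 = -8.6591.

-8.6591


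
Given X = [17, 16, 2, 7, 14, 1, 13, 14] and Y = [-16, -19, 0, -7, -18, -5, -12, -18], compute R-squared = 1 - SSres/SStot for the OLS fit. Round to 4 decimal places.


The fitted line is Y = -0.8273 + -1.0522*X.
SSres = 47.1187, SStot = 354.8750.
R^2 = 1 - SSres/SStot = 0.8672.

0.8672


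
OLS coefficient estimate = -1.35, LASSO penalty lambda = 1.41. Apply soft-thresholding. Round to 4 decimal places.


Absolute value: |-1.35| = 1.35.
Compare to lambda = 1.41.
Since |beta| <= lambda, the coefficient is set to 0.

0.0000


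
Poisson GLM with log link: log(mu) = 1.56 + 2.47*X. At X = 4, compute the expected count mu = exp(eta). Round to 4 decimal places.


Linear predictor: eta = 1.56 + (2.47)(4) = 11.4400.
Expected count: mu = exp(11.4400) = 92967.0120.

92967.0120


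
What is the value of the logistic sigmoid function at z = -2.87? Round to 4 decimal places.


Compute exp(2.8700) = 17.6370.
Sigmoid = 1 / (1 + 17.6370) = 1 / 18.6370 = 0.0537.

0.0537


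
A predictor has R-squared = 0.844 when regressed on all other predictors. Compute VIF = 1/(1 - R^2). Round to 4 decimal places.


VIF = 1 / (1 - 0.844).
= 1 / 0.156 = 6.4103.

6.4103


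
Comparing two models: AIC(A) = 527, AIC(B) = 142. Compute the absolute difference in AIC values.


Absolute difference = |527 - 142| = 385.
The model with lower AIC (B) is preferred.

385


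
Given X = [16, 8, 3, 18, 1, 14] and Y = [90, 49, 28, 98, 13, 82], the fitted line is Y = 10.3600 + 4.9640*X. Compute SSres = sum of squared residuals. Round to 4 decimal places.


Predicted values from Y = 10.3600 + 4.9640*X.
Residuals: [0.2160, -1.0720, 2.7480, -1.7120, -2.3240, 2.1440].
SSres = 21.6760.

21.6760


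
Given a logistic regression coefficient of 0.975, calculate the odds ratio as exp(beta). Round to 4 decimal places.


exp(0.975) = 2.6512.
So the odds ratio is 2.6512.

2.6512


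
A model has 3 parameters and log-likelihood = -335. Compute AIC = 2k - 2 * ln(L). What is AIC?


Compute:
2k = 2*3 = 6.
-2*loglik = -2*(-335) = 670.
AIC = 6 + 670 = 676.

676


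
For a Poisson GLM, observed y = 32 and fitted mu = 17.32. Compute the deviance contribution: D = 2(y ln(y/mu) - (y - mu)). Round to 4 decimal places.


Compute y*ln(y/mu) = 32*ln(32/17.32) = 32*0.613874 = 19.643968.
y - mu = 14.68.
D = 2*(19.643968 - (14.68)) = 9.927936, which rounds to 9.9279.

9.9279


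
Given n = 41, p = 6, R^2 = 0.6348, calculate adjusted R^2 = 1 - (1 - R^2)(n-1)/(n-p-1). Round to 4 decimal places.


Plug in: Adj R^2 = 1 - (1 - 0.6348) * 40/34.
= 1 - 0.3652 * 40/34
= 1 - 14.6080 / 34
= 1 - 0.4296 = 0.5704.

0.5704


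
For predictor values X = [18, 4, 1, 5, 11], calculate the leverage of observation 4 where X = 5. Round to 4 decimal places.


Mean of X: xbar = 7.8000.
SXX = 182.8000.
For X = 5: h = 1/5 + (5 - 7.8000)^2/182.8000 = 0.2429.

0.2429


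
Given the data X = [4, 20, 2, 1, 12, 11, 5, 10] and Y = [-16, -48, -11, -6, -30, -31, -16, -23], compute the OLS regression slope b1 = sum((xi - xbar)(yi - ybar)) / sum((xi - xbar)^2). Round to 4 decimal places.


Calculate xbar = 8.1250, ybar = -22.6250.
S_xx = 282.8750, S_xy = -592.3750.
Using b1 = S_xy / S_xx = -592.3750 / 282.8750, we get b1 = -2.0941.

-2.0941


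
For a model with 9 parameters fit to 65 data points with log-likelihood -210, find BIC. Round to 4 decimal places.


Compute k*ln(n) = 9*ln(65) = 9*4.174387 = 37.569483.
Then -2*loglik = 420.
BIC = 37.569483 + 420 = 457.569483, which rounds to 457.5695.

457.5695


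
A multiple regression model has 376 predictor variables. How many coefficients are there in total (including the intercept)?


Total coefficients = number of predictors + 1 (for the intercept).
= 376 + 1 = 377.

377


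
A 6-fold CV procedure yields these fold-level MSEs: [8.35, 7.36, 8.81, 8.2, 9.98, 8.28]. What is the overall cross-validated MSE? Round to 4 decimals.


Add all fold MSEs: 50.9800.
Divide by k = 6: 50.9800/6 = 8.4967.

8.4967


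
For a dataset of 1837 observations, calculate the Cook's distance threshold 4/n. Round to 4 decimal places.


Cook's distance cutoff = 4/n = 4/1837.
= 0.0022.

0.0022


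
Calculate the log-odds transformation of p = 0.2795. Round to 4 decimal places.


The odds are p/(1-p) = 0.2795 / 0.7205 = 0.3879.
logit(p) = ln(0.3879) = -0.9469.

-0.9469


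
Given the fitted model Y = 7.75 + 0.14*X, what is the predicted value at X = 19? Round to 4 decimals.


Substitute X = 19 into the equation:
Y = 7.75 + 0.14 * 19 = 7.75 + 2.6600 = 10.4100.

10.4100


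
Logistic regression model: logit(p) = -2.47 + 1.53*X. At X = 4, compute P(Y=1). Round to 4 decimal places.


Compute z = -2.47 + (1.53)(4) = 3.6500.
exp(-z) = 0.0260.
P = 1/(1 + 0.0260) = 0.9747.

0.9747


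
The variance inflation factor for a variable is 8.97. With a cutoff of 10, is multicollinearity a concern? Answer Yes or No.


Compare VIF = 8.97 to the threshold of 10.
8.97 < 10, so the answer is No.

No


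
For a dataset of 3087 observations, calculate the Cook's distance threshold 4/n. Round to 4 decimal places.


Cook's distance cutoff = 4/n = 4/3087.
= 0.0013.

0.0013


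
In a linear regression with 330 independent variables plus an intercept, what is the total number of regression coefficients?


Each predictor gets one coefficient, plus one intercept.
Total parameters = 330 + 1 = 331.

331


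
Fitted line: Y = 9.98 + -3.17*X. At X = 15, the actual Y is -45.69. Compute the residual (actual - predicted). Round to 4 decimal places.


Fitted value at X = 15 is yhat = 9.98 + -3.17*15 = -37.5700.
Residual = -45.69 - -37.5700 = -8.1200.

-8.1200


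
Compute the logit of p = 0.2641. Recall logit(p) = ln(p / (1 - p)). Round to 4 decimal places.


1 - p = 0.7359.
p/(1-p) = 0.3589.
logit = ln(0.3589) = -1.0248.

-1.0248


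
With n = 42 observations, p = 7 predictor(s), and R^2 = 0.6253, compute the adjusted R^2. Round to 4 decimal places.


Plug in: Adj R^2 = 1 - (1 - 0.6253) * 41/34.
= 1 - 0.3747 * 41/34
= 1 - 15.3627 / 34
= 1 - 0.4518 = 0.5482.

0.5482


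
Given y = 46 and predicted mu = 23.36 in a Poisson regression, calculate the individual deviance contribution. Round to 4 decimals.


y/mu = 46/23.36 = 1.969178 (approx.), and ln(46/23.36) = 0.677616.
y * ln(y/mu) = 46 * 0.677616 = 31.170336.
y - mu = 22.64.
D = 2 * (31.170336 - 22.64) = 17.060672, which rounds to 17.0607.

17.0607


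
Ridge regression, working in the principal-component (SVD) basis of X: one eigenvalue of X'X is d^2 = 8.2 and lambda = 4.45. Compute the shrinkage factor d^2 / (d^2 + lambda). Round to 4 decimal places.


d^2 + lambda = 8.2 + 4.45 = 12.6500.
Shrinkage factor = 8.2/12.6500 = 0.6482.

0.6482


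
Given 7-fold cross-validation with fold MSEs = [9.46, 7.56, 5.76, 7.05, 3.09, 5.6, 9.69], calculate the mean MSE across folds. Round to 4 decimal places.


Total MSE across folds = 48.2100.
CV-MSE = 48.2100/7 = 6.8871.

6.8871


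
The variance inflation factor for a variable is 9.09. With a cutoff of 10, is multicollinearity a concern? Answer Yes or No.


Compare VIF = 9.09 to the threshold of 10.
9.09 < 10, so the answer is No.

No


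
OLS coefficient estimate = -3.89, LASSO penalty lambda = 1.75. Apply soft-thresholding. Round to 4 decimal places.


|beta_OLS| = 3.89.
lambda = 1.75.
Since |beta| > lambda, coefficient = sign(beta)*(|beta| - lambda) = -2.1400.
Result = -2.1400.

-2.1400


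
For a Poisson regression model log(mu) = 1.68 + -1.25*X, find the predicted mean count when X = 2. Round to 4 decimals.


Linear predictor: eta = 1.68 + (-1.25)(2) = -0.8200.
Expected count: mu = exp(-0.8200) = 0.4404.

0.4404


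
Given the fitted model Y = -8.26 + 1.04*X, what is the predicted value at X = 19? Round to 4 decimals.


Plug X = 19 into Y = -8.26 + 1.04*X:
Y = -8.26 + 19.7600 = 11.5000.

11.5000


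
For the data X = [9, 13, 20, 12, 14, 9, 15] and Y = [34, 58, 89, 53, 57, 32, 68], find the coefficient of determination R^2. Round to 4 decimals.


After computing the OLS fit (b0=-11.1974, b1=5.1020):
SSres = 45.9539, SStot = 2306.8571.
R^2 = 1 - 45.9539/2306.8571 = 0.9801.

0.9801


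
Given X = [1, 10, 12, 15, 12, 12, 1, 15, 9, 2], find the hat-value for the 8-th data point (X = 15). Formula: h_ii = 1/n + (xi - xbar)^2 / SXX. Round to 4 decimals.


Mean of X: xbar = 8.9000.
SXX = 276.9000.
For X = 15: h = 1/10 + (15 - 8.9000)^2/276.9000 = 0.2344.

0.2344


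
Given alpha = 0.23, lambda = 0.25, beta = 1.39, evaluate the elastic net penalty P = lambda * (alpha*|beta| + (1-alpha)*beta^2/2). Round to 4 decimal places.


Compute:
L1 = 0.23 * 1.39 = 0.3197.
L2 = 0.77 * 1.39^2 / 2 = 0.7439.
Penalty = 0.25 * (0.3197 + 0.7439) = 0.2659.

0.2659


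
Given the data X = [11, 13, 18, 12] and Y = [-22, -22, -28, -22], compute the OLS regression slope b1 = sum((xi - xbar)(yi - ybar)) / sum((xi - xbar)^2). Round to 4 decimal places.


Calculate xbar = 13.5000, ybar = -23.5000.
S_xx = 29.0000, S_xy = -27.0000.
Using b1 = S_xy / S_xx = -27.0000 / 29.0000, we get b1 = -0.9310.

-0.9310


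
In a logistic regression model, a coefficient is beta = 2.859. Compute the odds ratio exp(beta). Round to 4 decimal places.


The odds ratio is computed as:
OR = e^(2.859) = 17.4441.

17.4441


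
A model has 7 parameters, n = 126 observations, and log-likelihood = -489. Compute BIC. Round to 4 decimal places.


Compute k*ln(n) = 7*ln(126) = 7*4.836282 = 33.853974.
Then -2*loglik = 978.
BIC = 33.853974 + 978 = 1011.853974, which rounds to 1011.8540.

1011.8540


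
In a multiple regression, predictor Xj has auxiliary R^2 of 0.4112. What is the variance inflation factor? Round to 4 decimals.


Using VIF = 1/(1 - R^2_j):
1 - 0.4112 = 0.5888.
VIF = 1.6984.

1.6984


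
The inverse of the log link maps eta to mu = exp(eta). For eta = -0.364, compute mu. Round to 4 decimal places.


Apply the inverse link:
mu = e^-0.364 = 0.6949.

0.6949


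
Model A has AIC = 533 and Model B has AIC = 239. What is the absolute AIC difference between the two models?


Absolute difference = |533 - 239| = 294.
The model with lower AIC (B) is preferred.

294


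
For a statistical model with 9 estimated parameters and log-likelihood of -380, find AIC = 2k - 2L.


Compute:
2k = 2*9 = 18.
-2*loglik = -2*(-380) = 760.
AIC = 18 + 760 = 778.

778


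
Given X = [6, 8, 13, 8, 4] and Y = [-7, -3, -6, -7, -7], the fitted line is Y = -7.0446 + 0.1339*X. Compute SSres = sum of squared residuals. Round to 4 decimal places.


Predicted values from Y = -7.0446 + 0.1339*X.
Residuals: [-0.7588, 2.9734, -0.6961, -1.0266, -0.4910].
SSres = 11.1964.

11.1964


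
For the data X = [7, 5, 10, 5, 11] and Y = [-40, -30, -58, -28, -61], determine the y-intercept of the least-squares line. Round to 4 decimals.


First find the slope: b1 = -5.5064.
Means: xbar = 7.6000, ybar = -43.4000.
b0 = ybar - b1 * xbar = -43.4000 - -5.5064 * 7.6000 = -1.5513.

-1.5513


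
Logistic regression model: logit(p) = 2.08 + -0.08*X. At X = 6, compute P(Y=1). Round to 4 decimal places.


z = 2.08 + -0.08 * 6 = 1.6000.
Sigmoid: P = 1 / (1 + exp(-1.6000)) = 0.8320.

0.8320


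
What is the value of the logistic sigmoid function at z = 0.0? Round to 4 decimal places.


Compute exp(0.0000) = 1.0000.
Sigmoid = 1 / (1 + 1.0000) = 1 / 2.0000 = 0.5000.

0.5000


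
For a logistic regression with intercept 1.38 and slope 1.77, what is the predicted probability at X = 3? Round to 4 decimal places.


Linear predictor: z = 1.38 + 1.77 * 3 = 6.6900.
P = 1/(1 + exp(-6.6900)) = 1/(1 + 0.0012) = 0.9988.

0.9988


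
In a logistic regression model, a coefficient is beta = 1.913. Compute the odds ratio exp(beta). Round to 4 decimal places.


Odds ratio = exp(beta) = exp(1.913).
= 6.7734.

6.7734


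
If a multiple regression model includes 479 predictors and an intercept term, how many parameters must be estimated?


Each predictor gets one coefficient, plus one intercept.
Total parameters = 479 + 1 = 480.

480


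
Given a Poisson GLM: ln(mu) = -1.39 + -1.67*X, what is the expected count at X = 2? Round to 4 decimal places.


eta = -1.39 + -1.67 * 2 = -4.7300.
mu = exp(-4.7300) = 0.0088.

0.0088


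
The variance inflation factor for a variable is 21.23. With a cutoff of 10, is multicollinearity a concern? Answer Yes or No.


The threshold is 10.
VIF = 21.23 is >= 10.
Multicollinearity indication: Yes.

Yes


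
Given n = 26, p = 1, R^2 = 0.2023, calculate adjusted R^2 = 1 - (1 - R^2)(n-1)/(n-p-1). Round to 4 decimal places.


Adjusted R^2 = 1 - (1 - R^2) * (n-1)/(n-p-1).
(1 - R^2) = 0.7977.
(n-1)/(n-p-1) = 25/24.
(1 - R^2) * (n-1) = 0.7977 * 25 = 19.9425.
Divide by (n-p-1): 19.9425 / 24 = 0.8309.
Adj R^2 = 1 - 0.8309 = 0.1691.

0.1691


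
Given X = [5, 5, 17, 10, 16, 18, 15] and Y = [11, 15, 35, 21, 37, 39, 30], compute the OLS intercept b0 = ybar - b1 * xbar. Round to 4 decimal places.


Compute b1 = 1.9703 from the OLS formula.
With xbar = 12.2857 and ybar = 26.8571, the intercept is:
b0 = 26.8571 - 1.9703 * 12.2857 = 2.6509.

2.6509


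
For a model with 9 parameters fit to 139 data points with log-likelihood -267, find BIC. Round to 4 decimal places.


Compute k*ln(n) = 9*ln(139) = 9*4.934474 = 44.410266.
Then -2*loglik = 534.
BIC = 44.410266 + 534 = 578.410266, which rounds to 578.4103.

578.4103


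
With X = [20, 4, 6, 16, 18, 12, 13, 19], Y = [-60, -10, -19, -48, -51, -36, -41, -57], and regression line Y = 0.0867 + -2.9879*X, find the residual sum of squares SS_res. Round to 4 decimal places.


Predicted values from Y = 0.0867 + -2.9879*X.
Residuals: [-0.3287, 1.8649, -1.1593, -0.2803, 2.6955, -0.2319, -2.2440, -0.3166].
SSres = 17.4637.

17.4637


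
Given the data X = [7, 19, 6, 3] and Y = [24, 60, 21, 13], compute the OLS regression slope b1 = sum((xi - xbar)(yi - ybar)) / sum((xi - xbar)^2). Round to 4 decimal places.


Calculate xbar = 8.7500, ybar = 29.5000.
S_xx = 148.7500, S_xy = 440.5000.
Using b1 = S_xy / S_xx = 440.5000 / 148.7500, we get b1 = 2.9613.

2.9613


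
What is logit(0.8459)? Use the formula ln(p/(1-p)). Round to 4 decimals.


Compute the odds: 0.8459/0.1541 = 5.4893.
Take the natural log: ln(5.4893) = 1.7028.

1.7028


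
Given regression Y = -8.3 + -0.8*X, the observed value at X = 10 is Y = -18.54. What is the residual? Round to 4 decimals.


Compute yhat = -8.3 + (-0.8)(10) = -16.3000.
Residual = actual - predicted = -18.54 - -16.3000 = -2.2400.

-2.2400


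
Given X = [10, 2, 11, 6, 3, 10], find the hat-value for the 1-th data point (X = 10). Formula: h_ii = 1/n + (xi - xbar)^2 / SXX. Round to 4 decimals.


Mean of X: xbar = 7.0000.
SXX = 76.0000.
For X = 10: h = 1/6 + (10 - 7.0000)^2/76.0000 = 0.2851.

0.2851


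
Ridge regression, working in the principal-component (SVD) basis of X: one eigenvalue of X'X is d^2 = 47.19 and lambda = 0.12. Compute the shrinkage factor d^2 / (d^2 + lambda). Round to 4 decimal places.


d^2 + lambda = 47.19 + 0.12 = 47.3100.
Shrinkage factor = 47.19/47.3100 = 0.9975.

0.9975


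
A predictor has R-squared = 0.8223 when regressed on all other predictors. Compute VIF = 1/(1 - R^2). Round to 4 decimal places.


VIF = 1 / (1 - 0.8223).
= 1 / 0.1777 = 5.6275.

5.6275


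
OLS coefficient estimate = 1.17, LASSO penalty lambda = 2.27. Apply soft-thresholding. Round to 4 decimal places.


Check: |1.17| = 1.17 vs lambda = 2.27.
Since |beta| <= lambda, the coefficient is set to 0.
Soft-thresholded coefficient = 0.0000.

0.0000


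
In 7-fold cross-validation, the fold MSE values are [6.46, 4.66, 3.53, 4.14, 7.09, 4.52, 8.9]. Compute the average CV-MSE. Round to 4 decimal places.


Total MSE across folds = 39.3000.
CV-MSE = 39.3000/7 = 5.6143.

5.6143


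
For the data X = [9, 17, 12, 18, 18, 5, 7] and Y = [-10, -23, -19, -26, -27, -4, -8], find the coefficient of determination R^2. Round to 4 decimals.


Fit the OLS line: b0 = 3.9347, b1 = -1.6807.
SSres = 12.5677.
SStot = 519.4286.
R^2 = 1 - 12.5677/519.4286 = 0.9758.

0.9758


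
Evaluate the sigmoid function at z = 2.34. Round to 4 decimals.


exp(-2.3400) = 0.0963.
1 + exp(-z) = 1.0963.
sigmoid = 1/1.0963 = 0.9121.

0.9121


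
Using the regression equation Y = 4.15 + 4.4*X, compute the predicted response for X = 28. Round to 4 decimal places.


Plug X = 28 into Y = 4.15 + 4.4*X:
Y = 4.15 + 123.2000 = 127.3500.

127.3500


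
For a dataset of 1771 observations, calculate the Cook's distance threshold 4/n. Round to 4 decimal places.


Cook's distance cutoff = 4/n = 4/1771.
= 0.0023.

0.0023


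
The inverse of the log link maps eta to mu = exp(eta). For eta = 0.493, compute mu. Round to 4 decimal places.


mu = exp(eta) = exp(0.493).
= 1.6372.

1.6372


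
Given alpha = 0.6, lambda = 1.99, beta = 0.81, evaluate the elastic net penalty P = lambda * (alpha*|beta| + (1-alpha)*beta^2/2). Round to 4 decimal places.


alpha * |beta| = 0.6 * 0.81 = 0.4860.
(1-alpha) * beta^2/2 = 0.4 * 0.6561/2 = 0.1312.
Total = 1.99 * (0.4860 + 0.1312) = 1.2283.

1.2283


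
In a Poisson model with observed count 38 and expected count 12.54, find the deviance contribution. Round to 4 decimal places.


y/mu = 38/12.54 = 3.030303 (approx.), and ln(38/12.54) = 1.108663.
y * ln(y/mu) = 38 * 1.108663 = 42.129194.
y - mu = 25.46.
D = 2 * (42.129194 - 25.46) = 33.338388, which rounds to 33.3384.

33.3384


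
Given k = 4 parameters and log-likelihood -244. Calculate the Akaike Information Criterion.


Compute:
2k = 2*4 = 8.
-2*loglik = -2*(-244) = 488.
AIC = 8 + 488 = 496.

496


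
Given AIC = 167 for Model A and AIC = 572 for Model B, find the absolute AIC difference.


|AIC_A - AIC_B| = |167 - 572| = 405.
Model A is preferred (lower AIC).

405


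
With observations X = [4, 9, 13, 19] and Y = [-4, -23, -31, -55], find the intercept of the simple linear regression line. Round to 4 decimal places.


Compute b1 = -3.3106 from the OLS formula.
With xbar = 11.2500 and ybar = -28.2500, the intercept is:
b0 = -28.2500 - -3.3106 * 11.2500 = 8.9938.

8.9938


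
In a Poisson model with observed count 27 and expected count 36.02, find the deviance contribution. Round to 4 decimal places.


Compute y*ln(y/mu) = 27*ln(27/36.02) = 27*-0.288237 = -7.782399.
y - mu = -9.02.
D = 2*(-7.782399 - (-9.02)) = 2.475202, which rounds to 2.4752.

2.4752


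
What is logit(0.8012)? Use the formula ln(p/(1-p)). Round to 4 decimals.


The odds are p/(1-p) = 0.8012 / 0.1988 = 4.0302.
logit(p) = ln(4.0302) = 1.3938.

1.3938


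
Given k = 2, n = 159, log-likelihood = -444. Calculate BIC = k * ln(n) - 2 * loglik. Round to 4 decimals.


ln(159) = 5.068904.
k * ln(n) = 2 * 5.068904 = 10.137808.
-2L = 888.
BIC = 10.137808 + 888 = 898.137808, which rounds to 898.1378.

898.1378


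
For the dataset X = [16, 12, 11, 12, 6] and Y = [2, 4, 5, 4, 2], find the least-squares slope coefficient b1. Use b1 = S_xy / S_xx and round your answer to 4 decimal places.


Calculate xbar = 11.4000, ybar = 3.4000.
S_xx = 51.2000, S_xy = 1.2000.
Using b1 = S_xy / S_xx = 1.2000 / 51.2000, we get b1 = 0.0234.

0.0234


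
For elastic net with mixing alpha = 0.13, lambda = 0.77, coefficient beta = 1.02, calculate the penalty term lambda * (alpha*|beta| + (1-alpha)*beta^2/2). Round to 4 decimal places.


alpha * |beta| = 0.13 * 1.02 = 0.1326.
(1-alpha) * beta^2/2 = 0.87 * 1.0404/2 = 0.4526.
Total = 0.77 * (0.1326 + 0.4526) = 0.4506.

0.4506


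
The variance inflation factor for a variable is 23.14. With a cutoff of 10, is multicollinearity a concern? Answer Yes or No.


Compare VIF = 23.14 to the threshold of 10.
23.14 >= 10, so the answer is Yes.

Yes


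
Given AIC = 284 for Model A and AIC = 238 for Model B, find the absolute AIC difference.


Compute |284 - 238| = 46.
Model B has the smaller AIC.

46


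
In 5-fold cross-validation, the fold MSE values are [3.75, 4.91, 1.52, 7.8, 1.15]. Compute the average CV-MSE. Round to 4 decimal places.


Sum of fold MSEs = 19.1300.
Average = 19.1300 / 5 = 3.8260.

3.8260


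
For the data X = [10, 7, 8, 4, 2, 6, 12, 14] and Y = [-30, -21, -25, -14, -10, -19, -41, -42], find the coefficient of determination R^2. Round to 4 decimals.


After computing the OLS fit (b0=-2.4884, b1=-2.8904):
SSres = 24.5183, SStot = 967.5000.
R^2 = 1 - 24.5183/967.5000 = 0.9747.

0.9747


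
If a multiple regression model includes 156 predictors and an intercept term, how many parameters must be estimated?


Total coefficients = number of predictors + 1 (for the intercept).
= 156 + 1 = 157.

157


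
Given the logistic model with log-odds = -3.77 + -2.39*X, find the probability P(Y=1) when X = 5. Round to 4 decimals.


z = -3.77 + -2.39 * 5 = -15.7200.
Sigmoid: P = 1 / (1 + exp(15.7200)) = 0.0000.

0.0000


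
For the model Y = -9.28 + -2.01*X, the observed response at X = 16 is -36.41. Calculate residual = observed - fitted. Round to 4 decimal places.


Fitted value at X = 16 is yhat = -9.28 + -2.01*16 = -41.4400.
Residual = -36.41 - -41.4400 = 5.0300.

5.0300


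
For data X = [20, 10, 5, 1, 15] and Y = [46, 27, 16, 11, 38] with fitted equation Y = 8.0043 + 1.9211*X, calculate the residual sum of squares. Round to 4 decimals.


Predicted values from Y = 8.0043 + 1.9211*X.
Residuals: [-0.4263, -0.2153, -1.6098, 1.0746, 1.1792].
SSres = 5.3648.

5.3648


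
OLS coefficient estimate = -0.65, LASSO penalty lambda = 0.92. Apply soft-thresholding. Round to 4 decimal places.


Check: |-0.65| = 0.65 vs lambda = 0.92.
Since |beta| <= lambda, the coefficient is set to 0.
Soft-thresholded coefficient = 0.0000.

0.0000


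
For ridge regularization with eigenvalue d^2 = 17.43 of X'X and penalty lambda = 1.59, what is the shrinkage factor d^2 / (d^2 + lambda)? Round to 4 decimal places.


Denominator = d^2 + lambda = 17.43 + 1.59 = 19.0200.
Shrinkage = 17.43 / 19.0200 = 0.9164.

0.9164


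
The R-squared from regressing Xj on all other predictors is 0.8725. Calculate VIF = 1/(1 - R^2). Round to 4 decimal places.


Denominator: 1 - 0.8725 = 0.1275.
VIF = 1 / 0.1275 = 7.8431.

7.8431


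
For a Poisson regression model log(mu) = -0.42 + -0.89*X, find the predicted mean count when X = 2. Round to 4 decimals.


Linear predictor: eta = -0.42 + (-0.89)(2) = -2.2000.
Expected count: mu = exp(-2.2000) = 0.1108.

0.1108


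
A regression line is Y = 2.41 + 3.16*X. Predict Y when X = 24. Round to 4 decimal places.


Substitute X = 24 into the equation:
Y = 2.41 + 3.16 * 24 = 2.41 + 75.8400 = 78.2500.

78.2500


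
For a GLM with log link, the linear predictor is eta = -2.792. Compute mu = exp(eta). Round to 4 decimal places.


mu = exp(eta) = exp(-2.792).
= 0.0613.

0.0613
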